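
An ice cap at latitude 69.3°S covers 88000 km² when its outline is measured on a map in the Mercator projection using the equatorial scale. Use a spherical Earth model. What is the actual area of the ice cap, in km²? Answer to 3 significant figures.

Mercator is conformal, so the point scale is isotropic: h = k = sec φ = 1/cos φ.
Areal scale = k² = sec²φ = 1/cos²(69.3°) = 1/0.3535² = 8.004.
True area = apparent / (areal scale) = 88000 / 8.004 ≈ 11000 km².

11000 km²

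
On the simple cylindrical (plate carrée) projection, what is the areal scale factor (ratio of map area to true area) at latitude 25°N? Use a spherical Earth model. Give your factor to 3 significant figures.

For the equirectangular projection with φ₀ = 0 (plate carrée), h = 1 along meridians and k = sec φ along parallels.
Areal scale = h·k = 1 × sec φ; at 25°, h = 1.000, k = 1.103, so h·k = 1.103.

1.10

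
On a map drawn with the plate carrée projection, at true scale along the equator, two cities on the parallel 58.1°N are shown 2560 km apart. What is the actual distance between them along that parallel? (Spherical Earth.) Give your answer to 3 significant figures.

For the equirectangular projection with φ₀ = 0 (plate carrée), h = 1 along meridians and k = sec φ along parallels.
Along the parallel at 58.1°, map distances are exaggerated by k = sec 58.1° = 1.892.
True distance = 2560 / 1.892 = 2560 × cos 58.1° ≈ 1350 km.

1350 km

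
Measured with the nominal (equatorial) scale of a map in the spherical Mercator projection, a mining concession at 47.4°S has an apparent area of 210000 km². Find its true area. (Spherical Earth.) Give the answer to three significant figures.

96200 km²

For Mercator, h = k = sec φ (a conformal cylindrical projection has a single point scale, 1/cos φ).
Areal scale = k² = sec²φ = 1/cos²(47.4°) = 1/0.6769² = 2.183.
True area = apparent / (areal scale) = 210000 / 2.183 ≈ 96200 km².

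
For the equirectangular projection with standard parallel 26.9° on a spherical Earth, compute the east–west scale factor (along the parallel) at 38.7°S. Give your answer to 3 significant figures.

The equidistant cylindrical projection with φ₀ = 26.9° has h = 1 (meridians true) and k = cos φ₀ / cos φ along parallels.
k = cos 26.9° / cos 38.7° = 0.8918/0.7804 = 1.143.

1.14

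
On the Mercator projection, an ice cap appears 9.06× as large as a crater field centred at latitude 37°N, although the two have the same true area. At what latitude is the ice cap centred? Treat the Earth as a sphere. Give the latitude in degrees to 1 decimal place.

Mercator areal scale is sec²φ, so apparent-area ratio = sec²φ₁ / sec²φ₂ = cos²φ₂ / cos²φ₁.
cos²φ₂ / cos²φ₁ = 9.06  ⇒  cos φ₁ = cos 37° / √9.06 = 0.7986/3.010 = 0.2653.
φ₁ = arccos(0.2653) ≈ 74.6°.

74.6°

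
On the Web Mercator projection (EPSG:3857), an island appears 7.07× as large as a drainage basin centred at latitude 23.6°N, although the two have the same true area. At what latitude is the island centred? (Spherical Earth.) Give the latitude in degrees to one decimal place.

69.8°

Mercator areal scale is sec²φ, so apparent-area ratio = sec²φ₁ / sec²φ₂ = cos²φ₂ / cos²φ₁.
cos²φ₂ / cos²φ₁ = 7.07  ⇒  cos φ₁ = cos 23.6° / √7.07 = 0.9164/2.659 = 0.3446.
φ₁ = arccos(0.3446) ≈ 69.8°.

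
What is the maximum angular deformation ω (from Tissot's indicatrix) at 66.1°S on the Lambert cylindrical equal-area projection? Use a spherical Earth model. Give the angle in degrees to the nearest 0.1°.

91.8°

The Lambert cylindrical equal-area projection is the cylindrical equal-area projection with its standard parallel at the equator (φ₀ = 0). For cylindrical equal-area with standard parallel φ₀, h = cos φ / cos φ₀ and k = cos φ₀ / cos φ, so h·k = 1.
At 66.1°: h = 0.4051, k = 2.468; principal scales a = 2.468, b = 0.4051.
sin(ω/2) = (a − b)/(a + b) = 2.063/2.873 = 0.7180, so ω = 2 arcsin(0.7180) ≈ 91.8°.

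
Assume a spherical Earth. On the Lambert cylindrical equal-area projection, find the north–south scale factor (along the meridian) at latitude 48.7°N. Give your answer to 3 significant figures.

0.660

The Lambert cylindrical equal-area projection is the cylindrical equal-area projection with its standard parallel at the equator (φ₀ = 0). Cylindrical equal-area (φ₀ = 0°): h = cos φ / cos 0° along meridians, k = cos 0° / cos φ along parallels; h·k = 1.
h = cos 48.7° / cos 0° = 0.6600/1.000 = 0.6600.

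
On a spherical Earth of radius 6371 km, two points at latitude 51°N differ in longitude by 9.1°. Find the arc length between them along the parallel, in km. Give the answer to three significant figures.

Arc length along a parallel = R cos φ · Δλ (with Δλ in radians).
= 6371 × cos 51° × (9.1° × π/180) = 6371 × 0.6293 × 0.1588 ≈ 637 km.

637 km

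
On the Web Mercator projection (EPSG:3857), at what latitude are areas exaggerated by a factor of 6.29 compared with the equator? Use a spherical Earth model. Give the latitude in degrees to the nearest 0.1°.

Mercator areal scale is sec²φ.
sec²φ = 6.29  ⇒  cos²φ = 0.1590  ⇒  cos φ = 0.3987.
φ = arccos(0.3987) ≈ 66.5°.

66.5°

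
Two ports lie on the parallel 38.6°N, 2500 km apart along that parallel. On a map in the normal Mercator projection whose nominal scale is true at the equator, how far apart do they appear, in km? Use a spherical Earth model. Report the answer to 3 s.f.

Mercator is conformal, so the point scale is isotropic: h = k = sec φ = 1/cos φ.
Along the parallel, k = sec 38.6° = 1/0.7815 = 1.280.
Map distance = 2500 × 1.280 ≈ 3200 km.

3200 km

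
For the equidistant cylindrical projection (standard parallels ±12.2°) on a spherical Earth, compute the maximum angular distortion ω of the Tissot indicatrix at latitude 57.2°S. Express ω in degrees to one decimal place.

33.3°

The equidistant cylindrical projection with φ₀ = 12.2° has h = 1 (meridians true) and k = cos φ₀ / cos φ along parallels.
At 57.2°: h = 1.000, k = 1.804; principal scales a = 1.804, b = 1.000.
sin(ω/2) = (a − b)/(a + b) = 0.8043/2.804 = 0.2868, so ω = 2 arcsin(0.2868) ≈ 33.3°.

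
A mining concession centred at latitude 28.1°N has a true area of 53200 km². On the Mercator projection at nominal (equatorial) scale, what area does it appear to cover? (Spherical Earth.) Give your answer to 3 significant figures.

68400 km²

Mercator is conformal, so the point scale is isotropic: h = k = sec φ = 1/cos φ.
Areal scale = k² = sec²φ = 1/cos²(28.1°) = 1/0.8821² = 1.285.
Apparent area = 53200 × 1.285 ≈ 68400 km².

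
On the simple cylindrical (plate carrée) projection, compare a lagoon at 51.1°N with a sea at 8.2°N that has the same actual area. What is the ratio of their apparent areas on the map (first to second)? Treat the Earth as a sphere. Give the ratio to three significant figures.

For the equirectangular projection with φ₀ = 0 (plate carrée), h = 1 along meridians and k = sec φ along parallels.
Areal scale at 51.1°: h·k = 1.000 × 1.592 = 1.592.
Areal scale at 8.2°: h·k = 1.000 × 1.010 = 1.010.
Ratio = 1.592/1.010 ≈ 1.58.

1.58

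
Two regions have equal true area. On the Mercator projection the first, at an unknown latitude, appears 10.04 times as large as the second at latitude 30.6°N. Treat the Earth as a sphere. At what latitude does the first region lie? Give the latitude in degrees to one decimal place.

74.2°

On Mercator, (apparent₁)/(apparent₂) = sec²φ₁ / sec²φ₂ when true areas are equal.
cos²φ₂ / cos²φ₁ = 10.04  ⇒  cos φ₁ = cos 30.6° / √10.04 = 0.8607/3.169 = 0.2716.
φ₁ = arccos(0.2716) ≈ 74.2°.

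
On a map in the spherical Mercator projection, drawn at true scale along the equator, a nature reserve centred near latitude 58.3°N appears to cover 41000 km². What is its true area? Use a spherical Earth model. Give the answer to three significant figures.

11300 km²

For Mercator, h = k = sec φ (a conformal cylindrical projection has a single point scale, 1/cos φ).
Areal scale = k² = sec²φ = 1/cos²(58.3°) = 1/0.5255² = 3.622.
True area = apparent / (areal scale) = 41000 / 3.622 ≈ 11300 km².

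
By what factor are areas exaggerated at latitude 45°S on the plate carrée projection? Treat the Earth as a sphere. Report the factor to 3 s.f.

1.41

For the equirectangular projection with φ₀ = 0 (plate carrée), h = 1 along meridians and k = sec φ along parallels.
Areal scale = h·k = 1 × sec φ; at 45°, h = 1.000, k = 1.414, so h·k = 1.414.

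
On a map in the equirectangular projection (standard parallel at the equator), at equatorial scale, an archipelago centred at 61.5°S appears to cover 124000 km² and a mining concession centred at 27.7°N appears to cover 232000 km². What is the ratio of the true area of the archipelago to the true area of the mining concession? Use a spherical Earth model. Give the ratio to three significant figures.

0.288

Plate carrée has h = 1 and k = sec φ, giving areal scale sec φ; true area = (apparent area) · cos φ.
True area of archipelago: 124000 × cos(61.5°) = 124000 × 0.4772 = 59170 km².
True area of mining concession: 232000 × cos(27.7°) = 232000 × 0.8854 = 205400 km².
Ratio = 59170 / 205400 ≈ 0.288.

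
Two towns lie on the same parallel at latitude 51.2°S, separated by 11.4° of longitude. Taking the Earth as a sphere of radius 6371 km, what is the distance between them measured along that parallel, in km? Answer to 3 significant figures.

Arc length along a parallel = R cos φ · Δλ (with Δλ in radians).
= 6371 × cos 51.2° × (11.4° × π/180) = 6371 × 0.6266 × 0.1990 ≈ 794 km.

794 km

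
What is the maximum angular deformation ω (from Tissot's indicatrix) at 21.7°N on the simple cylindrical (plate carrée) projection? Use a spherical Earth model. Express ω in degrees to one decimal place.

Plate carrée maps x = Rλ, y = Rφ. The meridian scale is h = 1 and the parallel scale is k = 1/cos φ = sec φ.
At 21.7°: h = 1.000, k = 1.076; principal scales a = 1.076, b = 1.000.
sin(ω/2) = (a − b)/(a + b) = 0.07627/2.076 = 0.03674, so ω = 2 arcsin(0.03674) ≈ 4.2°.

4.2°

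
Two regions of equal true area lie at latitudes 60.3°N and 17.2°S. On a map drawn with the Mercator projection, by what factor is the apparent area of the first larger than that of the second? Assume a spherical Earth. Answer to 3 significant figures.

3.72

Mercator areal scale is sec²φ.
At 60.3°: sec²(60.3°) = 1/0.4955² = 4.074.
At 17.2°: sec²(17.2°) = 1/0.9553² = 1.096.
Ratio = 4.074/1.096 = cos²(17.2°)/cos²(60.3°) ≈ 3.72.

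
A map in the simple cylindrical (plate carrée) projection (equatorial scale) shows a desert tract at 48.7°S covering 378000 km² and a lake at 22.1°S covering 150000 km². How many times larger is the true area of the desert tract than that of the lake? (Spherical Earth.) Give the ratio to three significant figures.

1.80

On the plate carrée, areal scale = h·k = 1 × sec φ, so true area = apparent × cos φ.
True area of desert tract: 378000 × cos(48.7°) = 378000 × 0.6600 = 249500 km².
True area of lake: 150000 × cos(22.1°) = 150000 × 0.9265 = 139000 km².
Ratio = 249500 / 139000 ≈ 1.80.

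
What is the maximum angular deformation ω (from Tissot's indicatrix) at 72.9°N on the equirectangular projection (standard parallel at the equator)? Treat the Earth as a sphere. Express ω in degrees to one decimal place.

Plate carrée maps x = Rλ, y = Rφ. The meridian scale is h = 1 and the parallel scale is k = 1/cos φ = sec φ.
At 72.9°: h = 1.000, k = 3.401; principal scales a = 3.401, b = 1.000.
sin(ω/2) = (a − b)/(a + b) = 2.401/4.401 = 0.5455, so ω = 2 arcsin(0.5455) ≈ 66.1°.

66.1°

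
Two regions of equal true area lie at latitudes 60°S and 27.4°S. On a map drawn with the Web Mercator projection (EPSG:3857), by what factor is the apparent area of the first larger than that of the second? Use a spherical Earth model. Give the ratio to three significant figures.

3.15

Mercator is conformal with k = sec φ, so areal scale = k² = sec²φ.
At 60°: sec²(60°) = 1/0.5000² = 4.000.
At 27.4°: sec²(27.4°) = 1/0.8878² = 1.269.
Ratio = 4.000/1.269 = cos²(27.4°)/cos²(60°) ≈ 3.15.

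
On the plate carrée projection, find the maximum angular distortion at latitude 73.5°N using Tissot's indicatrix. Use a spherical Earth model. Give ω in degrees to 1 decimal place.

Plate carrée maps x = Rλ, y = Rφ. The meridian scale is h = 1 and the parallel scale is k = 1/cos φ = sec φ.
At 73.5°: h = 1.000, k = 3.521; principal scales a = 3.521, b = 1.000.
sin(ω/2) = (a − b)/(a + b) = 2.521/4.521 = 0.5576, so ω = 2 arcsin(0.5576) ≈ 67.8°.

67.8°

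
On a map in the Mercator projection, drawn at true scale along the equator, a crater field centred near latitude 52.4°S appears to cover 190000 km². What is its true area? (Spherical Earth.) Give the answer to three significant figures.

For Mercator, h = k = sec φ (a conformal cylindrical projection has a single point scale, 1/cos φ).
Areal scale = k² = sec²φ = 1/cos²(52.4°) = 1/0.6101² = 2.686.
True area = apparent / (areal scale) = 190000 / 2.686 ≈ 70700 km².

70700 km²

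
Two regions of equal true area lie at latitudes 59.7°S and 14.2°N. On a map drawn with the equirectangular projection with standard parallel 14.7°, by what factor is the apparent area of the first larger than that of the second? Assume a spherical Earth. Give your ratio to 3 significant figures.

In the equirectangular projection with standard parallel φ₀ = 14.7° (x = Rλ cos φ₀, y = Rφ), meridians are true-scale (h = 1) and the parallel scale is k = cos φ₀ / cos φ.
Areal scale at 59.7°: h·k = 1.000 × 1.917 = 1.917.
Areal scale at 14.2°: h·k = 1.000 × 0.9978 = 0.9978.
Ratio = 1.917/0.9978 ≈ 1.92.

1.92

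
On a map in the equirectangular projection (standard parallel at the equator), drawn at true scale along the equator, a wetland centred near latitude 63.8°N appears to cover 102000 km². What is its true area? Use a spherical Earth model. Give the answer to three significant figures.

For the equirectangular projection with φ₀ = 0 (plate carrée), h = 1 along meridians and k = sec φ along parallels.
Areal scale = h·k = 1 × sec φ; at 63.8°, h = 1.000, k = 2.265, so h·k = 2.265.
True area = apparent / (areal scale) = 102000 / 2.265 ≈ 45000 km².

45000 km²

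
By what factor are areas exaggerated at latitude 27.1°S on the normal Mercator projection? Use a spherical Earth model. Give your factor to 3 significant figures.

1.26

Mercator is conformal, so the point scale is isotropic: h = k = sec φ = 1/cos φ.
Areal scale = k² = sec²φ = 1/cos²(27.1°) = 1/0.8902² = 1.262.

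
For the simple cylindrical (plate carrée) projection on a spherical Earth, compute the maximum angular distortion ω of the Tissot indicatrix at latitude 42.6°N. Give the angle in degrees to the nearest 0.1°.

17.5°

Plate carrée maps x = Rλ, y = Rφ. The meridian scale is h = 1 and the parallel scale is k = 1/cos φ = sec φ.
At 42.6°: h = 1.000, k = 1.359; principal scales a = 1.359, b = 1.000.
sin(ω/2) = (a − b)/(a + b) = 0.3585/2.359 = 0.1520, so ω = 2 arcsin(0.1520) ≈ 17.5°.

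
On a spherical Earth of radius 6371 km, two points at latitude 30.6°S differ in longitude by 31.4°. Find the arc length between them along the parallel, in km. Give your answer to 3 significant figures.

3010 km

Arc length along a parallel = R cos φ · Δλ (with Δλ in radians).
= 6371 × cos 30.6° × (31.4° × π/180) = 6371 × 0.8607 × 0.5480 ≈ 3010 km.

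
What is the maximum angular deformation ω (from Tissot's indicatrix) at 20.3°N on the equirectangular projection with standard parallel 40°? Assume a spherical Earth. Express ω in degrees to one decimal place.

11.6°

With standard parallel φ₀ = 40°, the equirectangular projection gives x = Rλ cos φ₀, y = Rφ, so h = 1 and k = cos 40° / cos φ.
At 20.3°: h = 1.000, k = 0.8168; principal scales a = 1.000, b = 0.8168.
sin(ω/2) = (a − b)/(a + b) = 0.1832/1.817 = 0.1009, so ω = 2 arcsin(0.1009) ≈ 11.6°.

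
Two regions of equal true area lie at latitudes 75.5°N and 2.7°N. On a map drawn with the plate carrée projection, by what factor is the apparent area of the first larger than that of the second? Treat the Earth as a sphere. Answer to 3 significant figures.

Plate carrée maps x = Rλ, y = Rφ. The meridian scale is h = 1 and the parallel scale is k = 1/cos φ = sec φ.
Areal scale at 75.5°: h·k = 1.000 × 3.994 = 3.994.
Areal scale at 2.7°: h·k = 1.000 × 1.001 = 1.001.
Ratio = 3.994/1.001 ≈ 3.99.

3.99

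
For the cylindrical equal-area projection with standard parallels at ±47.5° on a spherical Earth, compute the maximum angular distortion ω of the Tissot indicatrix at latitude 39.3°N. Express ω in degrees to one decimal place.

15.5°

Cylindrical equal-area (φ₀ = 47.5°): h = cos φ / cos 47.5° along meridians, k = cos 47.5° / cos φ along parallels; h·k = 1.
At 39.3°: h = 1.145, k = 0.8730; principal scales a = 1.145, b = 0.8730.
sin(ω/2) = (a − b)/(a + b) = 0.2724/2.018 = 0.1350, so ω = 2 arcsin(0.1350) ≈ 15.5°.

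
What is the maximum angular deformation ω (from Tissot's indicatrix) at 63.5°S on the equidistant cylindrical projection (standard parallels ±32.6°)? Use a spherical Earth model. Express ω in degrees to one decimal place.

35.8°

The equidistant cylindrical projection with φ₀ = 32.6° has h = 1 (meridians true) and k = cos φ₀ / cos φ along parallels.
At 63.5°: h = 1.000, k = 1.888; principal scales a = 1.888, b = 1.000.
sin(ω/2) = (a − b)/(a + b) = 0.8881/2.888 = 0.3075, so ω = 2 arcsin(0.3075) ≈ 35.8°.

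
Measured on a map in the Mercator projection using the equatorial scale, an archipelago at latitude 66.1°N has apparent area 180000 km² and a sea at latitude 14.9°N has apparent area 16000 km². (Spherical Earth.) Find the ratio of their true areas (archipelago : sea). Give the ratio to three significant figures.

Mercator's areal exaggeration is sec²φ; hence true area = (apparent area) · cos²φ.
True area of archipelago: 180000 × cos²(66.1°) = 180000 × 0.1641 = 29550 km².
True area of sea: 16000 × cos²(14.9°) = 16000 × 0.9339 = 14940 km².
Ratio = 29550 / 14940 ≈ 1.98.

1.98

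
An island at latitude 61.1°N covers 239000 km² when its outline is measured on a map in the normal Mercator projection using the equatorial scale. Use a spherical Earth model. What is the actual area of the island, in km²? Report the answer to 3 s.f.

55800 km²

Mercator is conformal, so the point scale is isotropic: h = k = sec φ = 1/cos φ.
Areal scale = k² = sec²φ = 1/cos²(61.1°) = 1/0.4833² = 4.282.
True area = apparent / (areal scale) = 239000 / 4.282 ≈ 55800 km².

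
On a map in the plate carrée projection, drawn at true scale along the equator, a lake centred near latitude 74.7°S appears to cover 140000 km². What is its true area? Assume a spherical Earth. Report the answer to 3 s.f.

36900 km²

Plate carrée maps x = Rλ, y = Rφ. The meridian scale is h = 1 and the parallel scale is k = 1/cos φ = sec φ.
Areal scale = h·k = 1 × sec φ; at 74.7°, h = 1.000, k = 3.790, so h·k = 3.790.
True area = apparent / (areal scale) = 140000 / 3.790 ≈ 36900 km².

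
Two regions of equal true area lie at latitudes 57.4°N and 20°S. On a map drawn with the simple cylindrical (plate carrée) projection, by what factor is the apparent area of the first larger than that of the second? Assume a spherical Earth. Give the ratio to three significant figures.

1.74

Plate carrée maps x = Rλ, y = Rφ. The meridian scale is h = 1 and the parallel scale is k = 1/cos φ = sec φ.
Areal scale at 57.4°: h·k = 1.000 × 1.856 = 1.856.
Areal scale at 20°: h·k = 1.000 × 1.064 = 1.064.
Ratio = 1.856/1.064 ≈ 1.74.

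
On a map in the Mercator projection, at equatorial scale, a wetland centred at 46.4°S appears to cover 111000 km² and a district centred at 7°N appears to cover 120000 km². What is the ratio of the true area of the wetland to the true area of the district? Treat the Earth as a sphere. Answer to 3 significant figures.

0.447

On Mercator the areal scale is sec²φ, so true area = apparent × cos²φ.
True area of wetland: 111000 × cos²(46.4°) = 111000 × 0.4756 = 52790 km².
True area of district: 120000 × cos²(7°) = 120000 × 0.9851 = 118200 km².
Ratio = 52790 / 118200 ≈ 0.447.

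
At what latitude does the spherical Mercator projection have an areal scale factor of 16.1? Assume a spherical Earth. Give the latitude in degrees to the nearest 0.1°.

75.6°

Mercator areal scale is sec²φ.
sec²φ = 16.1  ⇒  cos²φ = 0.06211  ⇒  cos φ = 0.2492.
φ = arccos(0.2492) ≈ 75.6°.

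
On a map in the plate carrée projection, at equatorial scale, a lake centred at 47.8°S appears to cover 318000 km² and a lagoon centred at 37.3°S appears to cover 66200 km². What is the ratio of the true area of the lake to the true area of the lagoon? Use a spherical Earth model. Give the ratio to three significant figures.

On the plate carrée, areal scale = h·k = 1 × sec φ, so true area = apparent × cos φ.
True area of lake: 318000 × cos(47.8°) = 318000 × 0.6717 = 213600 km².
True area of lagoon: 66200 × cos(37.3°) = 66200 × 0.7955 = 52660 km².
Ratio = 213600 / 52660 ≈ 4.06.

4.06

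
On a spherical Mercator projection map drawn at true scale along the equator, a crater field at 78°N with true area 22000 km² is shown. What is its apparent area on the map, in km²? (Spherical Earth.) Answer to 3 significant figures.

509000 km²

For Mercator, h = k = sec φ (a conformal cylindrical projection has a single point scale, 1/cos φ).
Areal scale = k² = sec²φ = 1/cos²(78°) = 1/0.2079² = 23.13.
Apparent area = 22000 × 23.13 ≈ 509000 km².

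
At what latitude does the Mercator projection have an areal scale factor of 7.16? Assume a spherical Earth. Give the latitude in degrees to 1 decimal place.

Mercator areal scale is sec²φ.
sec²φ = 7.16  ⇒  cos²φ = 0.1397  ⇒  cos φ = 0.3737.
φ = arccos(0.3737) ≈ 68.1°.

68.1°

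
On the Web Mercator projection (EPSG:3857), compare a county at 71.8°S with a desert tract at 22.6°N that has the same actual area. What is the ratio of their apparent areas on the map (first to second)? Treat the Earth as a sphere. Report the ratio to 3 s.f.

Mercator is conformal with k = sec φ, so areal scale = k² = sec²φ.
At 71.8°: sec²(71.8°) = 1/0.3123² = 10.25.
At 22.6°: sec²(22.6°) = 1/0.9232² = 1.173.
Ratio = 10.25/1.173 = cos²(22.6°)/cos²(71.8°) ≈ 8.74.

8.74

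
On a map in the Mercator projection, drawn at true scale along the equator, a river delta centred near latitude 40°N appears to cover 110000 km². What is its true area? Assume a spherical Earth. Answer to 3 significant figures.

64600 km²

For Mercator, h = k = sec φ (a conformal cylindrical projection has a single point scale, 1/cos φ).
Areal scale = k² = sec²φ = 1/cos²(40°) = 1/0.7660² = 1.704.
True area = apparent / (areal scale) = 110000 / 1.704 ≈ 64600 km².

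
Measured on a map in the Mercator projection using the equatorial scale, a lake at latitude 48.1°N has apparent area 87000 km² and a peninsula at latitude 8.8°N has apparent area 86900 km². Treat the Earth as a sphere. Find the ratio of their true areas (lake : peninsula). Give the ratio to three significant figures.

Mercator's areal exaggeration is sec²φ; hence true area = (apparent area) · cos²φ.
True area of lake: 87000 × cos²(48.1°) = 87000 × 0.4460 = 38800 km².
True area of peninsula: 86900 × cos²(8.8°) = 86900 × 0.9766 = 84870 km².
Ratio = 38800 / 84870 ≈ 0.457.

0.457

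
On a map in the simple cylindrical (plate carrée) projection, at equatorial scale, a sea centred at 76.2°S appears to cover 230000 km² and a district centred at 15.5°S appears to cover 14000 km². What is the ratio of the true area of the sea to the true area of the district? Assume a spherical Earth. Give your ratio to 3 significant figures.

4.07

On the plate carrée, areal scale = h·k = 1 × sec φ, so true area = apparent × cos φ.
True area of sea: 230000 × cos(76.2°) = 230000 × 0.2385 = 54860 km².
True area of district: 14000 × cos(15.5°) = 14000 × 0.9636 = 13490 km².
Ratio = 54860 / 13490 ≈ 4.07.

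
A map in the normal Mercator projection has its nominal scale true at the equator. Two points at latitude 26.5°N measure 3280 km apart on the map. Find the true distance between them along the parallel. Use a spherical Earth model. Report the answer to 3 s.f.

2940 km

For Mercator, h = k = sec φ (a conformal cylindrical projection has a single point scale, 1/cos φ).
Along the parallel at 26.5°, map distances are exaggerated by k = sec 26.5° = 1.117.
True distance = 3280 / 1.117 = 3280 × cos 26.5° ≈ 2940 km.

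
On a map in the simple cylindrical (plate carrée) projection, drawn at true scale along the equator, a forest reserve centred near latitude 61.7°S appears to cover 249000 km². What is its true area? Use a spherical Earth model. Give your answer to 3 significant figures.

For the equirectangular projection with φ₀ = 0 (plate carrée), h = 1 along meridians and k = sec φ along parallels.
Areal scale = h·k = 1 × sec φ; at 61.7°, h = 1.000, k = 2.109, so h·k = 2.109.
True area = apparent / (areal scale) = 249000 / 2.109 ≈ 118000 km².

118000 km²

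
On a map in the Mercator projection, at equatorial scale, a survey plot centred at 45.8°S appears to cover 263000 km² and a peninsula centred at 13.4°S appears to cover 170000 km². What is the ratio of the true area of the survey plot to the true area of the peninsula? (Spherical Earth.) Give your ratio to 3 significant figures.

0.795

On Mercator the areal scale is sec²φ, so true area = apparent × cos²φ.
True area of survey plot: 263000 × cos²(45.8°) = 263000 × 0.4860 = 127800 km².
True area of peninsula: 170000 × cos²(13.4°) = 170000 × 0.9463 = 160900 km².
Ratio = 127800 / 160900 ≈ 0.795.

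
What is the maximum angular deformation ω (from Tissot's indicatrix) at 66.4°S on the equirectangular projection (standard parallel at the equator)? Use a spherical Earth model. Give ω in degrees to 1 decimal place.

50.7°

In the plate carrée (x = Rλ, y = Rφ), meridians are true-scale (h = 1) and parallels are stretched by k = sec φ.
At 66.4°: h = 1.000, k = 2.498; principal scales a = 2.498, b = 1.000.
sin(ω/2) = (a − b)/(a + b) = 1.498/3.498 = 0.4282, so ω = 2 arcsin(0.4282) ≈ 50.7°.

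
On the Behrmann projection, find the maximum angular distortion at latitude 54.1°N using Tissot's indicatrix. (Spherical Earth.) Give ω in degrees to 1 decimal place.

43.6°

The Behrmann projection is cylindrical equal-area with φ₀ = 30°. Cylindrical equal-area (φ₀ = 30°): h = cos φ / cos 30° along meridians, k = cos 30° / cos φ along parallels; h·k = 1.
At 54.1°: h = 0.6771, k = 1.477; principal scales a = 1.477, b = 0.6771.
sin(ω/2) = (a − b)/(a + b) = 0.7998/2.154 = 0.3713, so ω = 2 arcsin(0.3713) ≈ 43.6°.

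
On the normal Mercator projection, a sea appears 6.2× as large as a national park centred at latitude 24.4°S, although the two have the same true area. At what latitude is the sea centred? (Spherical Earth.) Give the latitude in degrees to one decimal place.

68.5°

Mercator areal scale is sec²φ, so apparent-area ratio = sec²φ₁ / sec²φ₂ = cos²φ₂ / cos²φ₁.
cos²φ₂ / cos²φ₁ = 6.2  ⇒  cos φ₁ = cos 24.4° / √6.2 = 0.9107/2.490 = 0.3657.
φ₁ = arccos(0.3657) ≈ 68.5°.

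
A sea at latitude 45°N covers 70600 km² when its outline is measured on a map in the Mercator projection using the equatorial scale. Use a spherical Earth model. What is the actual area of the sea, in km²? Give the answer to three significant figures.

35300 km²

Mercator is conformal, so the point scale is isotropic: h = k = sec φ = 1/cos φ.
Areal scale = k² = sec²φ = 1/cos²(45°) = 1/0.7071² = 2.000.
True area = apparent / (areal scale) = 70600 / 2.000 ≈ 35300 km².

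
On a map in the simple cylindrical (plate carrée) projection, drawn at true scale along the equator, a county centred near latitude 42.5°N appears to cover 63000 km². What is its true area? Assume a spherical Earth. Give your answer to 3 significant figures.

46400 km²

In the plate carrée (x = Rλ, y = Rφ), meridians are true-scale (h = 1) and parallels are stretched by k = sec φ.
Areal scale = h·k = 1 × sec φ; at 42.5°, h = 1.000, k = 1.356, so h·k = 1.356.
True area = apparent / (areal scale) = 63000 / 1.356 ≈ 46400 km².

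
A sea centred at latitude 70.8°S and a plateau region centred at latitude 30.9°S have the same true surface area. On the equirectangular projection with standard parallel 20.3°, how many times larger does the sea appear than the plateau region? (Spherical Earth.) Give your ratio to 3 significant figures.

The equidistant cylindrical projection with φ₀ = 20.3° has h = 1 (meridians true) and k = cos φ₀ / cos φ along parallels.
Areal scale at 70.8°: h·k = 1.000 × 2.852 = 2.852.
Areal scale at 30.9°: h·k = 1.000 × 1.093 = 1.093.
Ratio = 2.852/1.093 ≈ 2.61.

2.61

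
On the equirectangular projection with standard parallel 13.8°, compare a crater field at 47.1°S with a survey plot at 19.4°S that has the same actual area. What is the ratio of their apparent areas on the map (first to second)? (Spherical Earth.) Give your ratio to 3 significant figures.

The equidistant cylindrical projection with φ₀ = 13.8° has h = 1 (meridians true) and k = cos φ₀ / cos φ along parallels.
Areal scale at 47.1°: h·k = 1.000 × 1.427 = 1.427.
Areal scale at 19.4°: h·k = 1.000 × 1.030 = 1.030.
Ratio = 1.427/1.030 ≈ 1.39.

1.39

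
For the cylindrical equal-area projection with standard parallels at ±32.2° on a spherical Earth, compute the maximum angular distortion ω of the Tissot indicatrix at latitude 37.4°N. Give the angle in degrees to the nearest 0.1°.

7.2°

For cylindrical equal-area with standard parallel φ₀, h = cos φ / cos φ₀ and k = cos φ₀ / cos φ, so h·k = 1.
At 37.4°: h = 0.9388, k = 1.065; principal scales a = 1.065, b = 0.9388.
sin(ω/2) = (a − b)/(a + b) = 0.1264/2.004 = 0.06306, so ω = 2 arcsin(0.06306) ≈ 7.2°.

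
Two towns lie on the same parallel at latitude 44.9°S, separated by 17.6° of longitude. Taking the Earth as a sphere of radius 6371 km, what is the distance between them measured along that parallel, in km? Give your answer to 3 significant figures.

Arc length along a parallel = R cos φ · Δλ (with Δλ in radians).
= 6371 × cos 44.9° × (17.6° × π/180) = 6371 × 0.7083 × 0.3072 ≈ 1390 km.

1390 km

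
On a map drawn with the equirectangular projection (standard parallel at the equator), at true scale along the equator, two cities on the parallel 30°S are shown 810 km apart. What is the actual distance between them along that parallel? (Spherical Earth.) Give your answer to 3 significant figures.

701 km

In the plate carrée (x = Rλ, y = Rφ), meridians are true-scale (h = 1) and parallels are stretched by k = sec φ.
Along the parallel at 30°, map distances are exaggerated by k = sec 30° = 1.155.
True distance = 810 / 1.155 = 810 × cos 30° ≈ 701 km.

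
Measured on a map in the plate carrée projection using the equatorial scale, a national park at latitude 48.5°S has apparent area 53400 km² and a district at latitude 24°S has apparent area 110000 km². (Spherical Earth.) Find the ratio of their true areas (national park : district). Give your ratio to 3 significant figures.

On the plate carrée, areal scale = h·k = 1 × sec φ, so true area = apparent × cos φ.
True area of national park: 53400 × cos(48.5°) = 53400 × 0.6626 = 35380 km².
True area of district: 110000 × cos(24°) = 110000 × 0.9135 = 100500 km².
Ratio = 35380 / 100500 ≈ 0.352.

0.352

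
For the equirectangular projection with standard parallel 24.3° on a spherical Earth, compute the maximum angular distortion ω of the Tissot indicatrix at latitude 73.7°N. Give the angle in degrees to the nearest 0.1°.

In the equirectangular projection with standard parallel φ₀ = 24.3° (x = Rλ cos φ₀, y = Rφ), meridians are true-scale (h = 1) and the parallel scale is k = cos φ₀ / cos φ.
At 73.7°: h = 1.000, k = 3.247; principal scales a = 3.247, b = 1.000.
sin(ω/2) = (a − b)/(a + b) = 2.247/4.247 = 0.5291, so ω = 2 arcsin(0.5291) ≈ 63.9°.

63.9°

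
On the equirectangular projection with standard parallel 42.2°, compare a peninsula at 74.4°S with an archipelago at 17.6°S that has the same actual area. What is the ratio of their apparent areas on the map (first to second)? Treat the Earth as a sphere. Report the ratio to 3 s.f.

The equidistant cylindrical projection with φ₀ = 42.2° has h = 1 (meridians true) and k = cos φ₀ / cos φ along parallels.
Areal scale at 74.4°: h·k = 1.000 × 2.755 = 2.755.
Areal scale at 17.6°: h·k = 1.000 × 0.7772 = 0.7772.
Ratio = 2.755/0.7772 ≈ 3.54.

3.54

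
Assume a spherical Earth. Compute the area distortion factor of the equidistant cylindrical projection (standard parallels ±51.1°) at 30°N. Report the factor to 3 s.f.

In the equirectangular projection with standard parallel φ₀ = 51.1° (x = Rλ cos φ₀, y = Rφ), meridians are true-scale (h = 1) and the parallel scale is k = cos φ₀ / cos φ.
Areal scale = h·k = 1 × cos φ₀ / cos φ; at 30°, h = 1.000, k = 0.7251, so h·k = 0.7251.

0.725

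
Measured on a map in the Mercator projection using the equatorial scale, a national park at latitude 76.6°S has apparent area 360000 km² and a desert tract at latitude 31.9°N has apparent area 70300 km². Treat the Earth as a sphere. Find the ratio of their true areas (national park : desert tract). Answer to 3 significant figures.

0.382

On Mercator the areal scale is sec²φ, so true area = apparent × cos²φ.
True area of national park: 360000 × cos²(76.6°) = 360000 × 0.05371 = 19330 km².
True area of desert tract: 70300 × cos²(31.9°) = 70300 × 0.7208 = 50670 km².
Ratio = 19330 / 50670 ≈ 0.382.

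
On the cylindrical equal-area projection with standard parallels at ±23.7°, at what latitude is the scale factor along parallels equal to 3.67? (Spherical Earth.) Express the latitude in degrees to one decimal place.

A cylindrical equal-area projection with standard parallel φ₀ has meridian scale h = cos φ / cos φ₀ and parallel scale k = cos φ₀ / cos φ (so areas are preserved, h·k = 1).
k = cos φ₀ / cos φ = 3.67  ⇒  cos φ = cos 23.7° / 3.67 = 0.2495.
φ = arccos(0.2495) ≈ 75.6°.

75.6°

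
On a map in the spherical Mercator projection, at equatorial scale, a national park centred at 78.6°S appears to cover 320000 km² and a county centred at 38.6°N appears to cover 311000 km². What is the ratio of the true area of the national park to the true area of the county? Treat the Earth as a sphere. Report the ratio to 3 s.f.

On Mercator the areal scale is sec²φ, so true area = apparent × cos²φ.
True area of national park: 320000 × cos²(78.6°) = 320000 × 0.03907 = 12500 km².
True area of county: 311000 × cos²(38.6°) = 311000 × 0.6108 = 190000 km².
Ratio = 12500 / 190000 ≈ 0.0658.

0.0658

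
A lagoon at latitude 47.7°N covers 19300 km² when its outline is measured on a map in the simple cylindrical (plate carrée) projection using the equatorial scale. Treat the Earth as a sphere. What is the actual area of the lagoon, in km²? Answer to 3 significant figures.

In the plate carrée (x = Rλ, y = Rφ), meridians are true-scale (h = 1) and parallels are stretched by k = sec φ.
Areal scale = h·k = 1 × sec φ; at 47.7°, h = 1.000, k = 1.486, so h·k = 1.486.
True area = apparent / (areal scale) = 19300 / 1.486 ≈ 13000 km².

13000 km²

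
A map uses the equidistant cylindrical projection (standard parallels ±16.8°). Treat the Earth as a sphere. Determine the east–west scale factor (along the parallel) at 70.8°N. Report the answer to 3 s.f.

The equidistant cylindrical projection with φ₀ = 16.8° has h = 1 (meridians true) and k = cos φ₀ / cos φ along parallels.
k = cos 16.8° / cos 70.8° = 0.9573/0.3289 = 2.911.

2.91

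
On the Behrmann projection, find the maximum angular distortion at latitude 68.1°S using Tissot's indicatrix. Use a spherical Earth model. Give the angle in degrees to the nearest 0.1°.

86.8°

Behrmann is a cylindrical equal-area projection with standard parallels at ±30°. Cylindrical equal-area (φ₀ = 30°): h = cos φ / cos 30° along meridians, k = cos 30° / cos φ along parallels; h·k = 1.
At 68.1°: h = 0.4307, k = 2.322; principal scales a = 2.322, b = 0.4307.
sin(ω/2) = (a − b)/(a + b) = 1.891/2.753 = 0.6871, so ω = 2 arcsin(0.6871) ≈ 86.8°.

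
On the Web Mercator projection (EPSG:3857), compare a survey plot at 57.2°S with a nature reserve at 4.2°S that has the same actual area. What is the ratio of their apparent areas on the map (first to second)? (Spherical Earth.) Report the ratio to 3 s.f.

On Mercator, area is exaggerated by sec²φ = 1/cos²φ.
At 57.2°: sec²(57.2°) = 1/0.5417² = 3.408.
At 4.2°: sec²(4.2°) = 1/0.9973² = 1.005.
Ratio = 3.408/1.005 = cos²(4.2°)/cos²(57.2°) ≈ 3.39.

3.39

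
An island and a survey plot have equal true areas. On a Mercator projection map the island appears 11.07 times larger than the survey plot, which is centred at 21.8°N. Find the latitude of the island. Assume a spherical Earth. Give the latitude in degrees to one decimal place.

For equal true areas on Mercator, apparent areas scale as sec²φ, so the ratio is cos²φ₂ / cos²φ₁.
cos²φ₂ / cos²φ₁ = 11.07  ⇒  cos φ₁ = cos 21.8° / √11.07 = 0.9285/3.327 = 0.2791.
φ₁ = arccos(0.2791) ≈ 73.8°.

73.8°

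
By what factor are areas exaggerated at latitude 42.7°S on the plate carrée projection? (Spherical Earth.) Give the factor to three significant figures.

For the equirectangular projection with φ₀ = 0 (plate carrée), h = 1 along meridians and k = sec φ along parallels.
Areal scale = h·k = 1 × sec φ; at 42.7°, h = 1.000, k = 1.361, so h·k = 1.361.

1.36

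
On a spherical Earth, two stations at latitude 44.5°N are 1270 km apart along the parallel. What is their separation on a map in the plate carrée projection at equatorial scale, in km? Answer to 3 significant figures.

1780 km

For the equirectangular projection with φ₀ = 0 (plate carrée), h = 1 along meridians and k = sec φ along parallels.
Along the parallel, k = sec 44.5° = 1/0.7133 = 1.402.
Map distance = 1270 × 1.402 ≈ 1780 km.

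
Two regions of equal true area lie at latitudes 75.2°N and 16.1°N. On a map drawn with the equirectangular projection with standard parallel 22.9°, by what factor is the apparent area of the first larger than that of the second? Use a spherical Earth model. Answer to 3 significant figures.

With standard parallel φ₀ = 22.9°, the equirectangular projection gives x = Rλ cos φ₀, y = Rφ, so h = 1 and k = cos 22.9° / cos φ.
Areal scale at 75.2°: h·k = 1.000 × 3.606 = 3.606.
Areal scale at 16.1°: h·k = 1.000 × 0.9588 = 0.9588.
Ratio = 3.606/0.9588 ≈ 3.76.

3.76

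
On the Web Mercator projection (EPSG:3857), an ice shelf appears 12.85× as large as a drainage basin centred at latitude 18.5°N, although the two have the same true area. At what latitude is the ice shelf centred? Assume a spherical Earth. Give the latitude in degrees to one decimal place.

74.7°

For equal true areas on Mercator, apparent areas scale as sec²φ, so the ratio is cos²φ₂ / cos²φ₁.
cos²φ₂ / cos²φ₁ = 12.85  ⇒  cos φ₁ = cos 18.5° / √12.85 = 0.9483/3.585 = 0.2645.
φ₁ = arccos(0.2645) ≈ 74.7°.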